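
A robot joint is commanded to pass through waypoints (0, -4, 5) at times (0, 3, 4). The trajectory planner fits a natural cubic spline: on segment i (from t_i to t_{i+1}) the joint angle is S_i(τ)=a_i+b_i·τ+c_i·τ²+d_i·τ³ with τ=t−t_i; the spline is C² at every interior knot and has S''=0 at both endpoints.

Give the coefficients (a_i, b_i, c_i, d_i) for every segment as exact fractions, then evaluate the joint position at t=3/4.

Δ: Δ0=-4/3, Δ1=9
row 1: diag=8, rhs=62; c'=1/8, d'=31/4
back: M1=31/4
M: M0=0, M1=31/4, M2=0
seg 0: a=0, c=M0/2=0, d=(M1−M0)/(6·3)=31/72, b=Δ0−h0·(2M0+M1)/6=-125/24
seg 1: a=-4, c=M1/2=31/8, d=(M2−M1)/(6·1)=-31/24, b=Δ1−h1·(2M1+M2)/6=77/12
t_q=3/4 → seg 0, τ=3/4; S=0+-125/24·τ+0·τ²+31/72·τ³=-1907/512

  seg 0: a=0 b=-125/24 c=0 d=31/72
  seg 1: a=-4 b=77/12 c=31/8 d=-31/24
S(3/4) = -1907/512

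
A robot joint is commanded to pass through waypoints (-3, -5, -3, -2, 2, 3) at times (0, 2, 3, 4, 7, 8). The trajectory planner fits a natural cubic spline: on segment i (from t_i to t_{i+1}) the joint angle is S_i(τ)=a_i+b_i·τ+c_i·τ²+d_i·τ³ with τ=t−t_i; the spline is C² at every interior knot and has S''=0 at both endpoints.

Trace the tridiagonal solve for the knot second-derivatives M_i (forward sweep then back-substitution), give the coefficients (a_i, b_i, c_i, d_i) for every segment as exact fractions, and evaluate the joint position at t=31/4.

Δ: Δ0=-1, Δ1=2, Δ2=1, Δ3=4/3, Δ4=1
row 1: diag=6, rhs=18; c'=1/6, d'=3
row 2: denom=4−1·1/6=23/6; d'=(-6−1·3)/(23/6)=-54/23
row 3: denom=8−1·6/23=178/23; d'=(2−1·-54/23)/(178/23)=50/89
row 4: denom=8−3·69/178=1217/178; d'=(-2−3·50/89)/(1217/178)=-656/1217
back: M4=-656/1217
back: M3=50/89−69/178·-656/1217=938/1217
back: M2=-54/23−6/23·938/1217=-3102/1217
back: M1=3−1/6·-3102/1217=4168/1217
M: M0=0, M1=4168/1217, M2=-3102/1217, M3=938/1217, M4=-656/1217, M5=0
seg 0: a=-3, c=M0/2=0, d=(M1−M0)/(6·2)=1042/3651, b=Δ0−h0·(2M0+M1)/6=-7819/3651
seg 1: a=-5, c=M1/2=2084/1217, d=(M2−M1)/(6·1)=-3635/3651, b=Δ1−h1·(2M1+M2)/6=4685/3651
seg 2: a=-3, c=M2/2=-1551/1217, d=(M3−M2)/(6·1)=2020/3651, b=Δ2−h2·(2M2+M3)/6=6284/3651
seg 3: a=-2, c=M3/2=469/1217, d=(M4−M3)/(6·3)=-797/10953, b=Δ3−h3·(2M3+M4)/6=3038/3651
seg 4: a=2, c=M4/2=-328/1217, d=(M5−M4)/(6·1)=328/3651, b=Δ4−h4·(2M4+M5)/6=4307/3651
t_q=31/4 → seg 4, τ=3/4; S=2+4307/3651·τ+-328/1217·τ²+328/3651·τ³=26979/9736

  seg 0: a=-3 b=-7819/3651 c=0 d=1042/3651
  seg 1: a=-5 b=4685/3651 c=2084/1217 d=-3635/3651
  seg 2: a=-3 b=6284/3651 c=-1551/1217 d=2020/3651
  seg 3: a=-2 b=3038/3651 c=469/1217 d=-797/10953
  seg 4: a=2 b=4307/3651 c=-328/1217 d=328/3651
S(31/4) = 26979/9736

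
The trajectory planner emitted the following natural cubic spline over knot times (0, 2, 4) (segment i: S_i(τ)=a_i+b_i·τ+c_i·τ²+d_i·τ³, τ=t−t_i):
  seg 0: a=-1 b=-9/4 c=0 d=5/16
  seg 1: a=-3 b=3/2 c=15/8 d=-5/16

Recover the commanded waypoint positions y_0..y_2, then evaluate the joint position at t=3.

y_0 = S_0(0) = a_0 = -1
y_1 = S_1(0) = a_1 = -3
y_2 = S_1(2) = 5
t_q=3 is in segment 1 (τ=1); S_1(τ)=1/16

y_0=-1 y_1=-3 y_2=5
S(3) = 1/16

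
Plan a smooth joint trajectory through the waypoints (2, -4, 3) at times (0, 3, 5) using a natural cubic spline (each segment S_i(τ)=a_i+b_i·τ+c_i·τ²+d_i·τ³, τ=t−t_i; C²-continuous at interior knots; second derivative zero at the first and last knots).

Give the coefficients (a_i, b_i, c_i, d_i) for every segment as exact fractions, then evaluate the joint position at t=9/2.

Δ: Δ0=-2, Δ1=7/2
row 1: diag=10, rhs=33; c'=1/5, d'=33/10
back: M1=33/10
M: M0=0, M1=33/10, M2=0
seg 0: a=2, c=M0/2=0, d=(M1−M0)/(6·3)=11/60, b=Δ0−h0·(2M0+M1)/6=-73/20
seg 1: a=-4, c=M1/2=33/20, d=(M2−M1)/(6·2)=-11/40, b=Δ1−h1·(2M1+M2)/6=13/10
t_q=9/2 → seg 1, τ=3/2; S=-4+13/10·τ+33/20·τ²+-11/40·τ³=47/64

  seg 0: a=2 b=-73/20 c=0 d=11/60
  seg 1: a=-4 b=13/10 c=33/20 d=-11/40
S(9/2) = 47/64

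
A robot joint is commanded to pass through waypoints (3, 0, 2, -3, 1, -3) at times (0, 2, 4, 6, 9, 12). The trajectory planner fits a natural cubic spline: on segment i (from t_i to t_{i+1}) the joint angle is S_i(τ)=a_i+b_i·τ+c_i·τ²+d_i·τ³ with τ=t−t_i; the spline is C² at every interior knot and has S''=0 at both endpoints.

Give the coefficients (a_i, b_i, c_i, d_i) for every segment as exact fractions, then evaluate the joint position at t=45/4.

Δ: Δ0=-3/2, Δ1=1, Δ2=-5/2, Δ3=4/3, Δ4=-4/3
row 1: diag=8, rhs=15; c'=1/4, d'=15/8
row 2: denom=8−2·1/4=15/2; d'=(-21−2·15/8)/(15/2)=-33/10
row 3: denom=10−2·4/15=142/15; d'=(23−2·-33/10)/(142/15)=222/71
row 4: denom=12−3·45/142=1569/142; d'=(-16−3·222/71)/(1569/142)=-3604/1569
back: M4=-3604/1569
back: M3=222/71−45/142·-3604/1569=2016/523
back: M2=-33/10−4/15·2016/523=-4527/1046
back: M1=15/8−1/4·-4527/1046=3093/1046
M: M0=0, M1=3093/1046, M2=-4527/1046, M3=2016/523, M4=-3604/1569, M5=0
seg 0: a=3, c=M0/2=0, d=(M1−M0)/(6·2)=1031/4184, b=Δ0−h0·(2M0+M1)/6=-1300/523
seg 1: a=0, c=M1/2=3093/2092, d=(M2−M1)/(6·2)=-635/1046, b=Δ1−h1·(2M1+M2)/6=493/1046
seg 2: a=2, c=M2/2=-4527/2092, d=(M3−M2)/(6·2)=2853/4184, b=Δ2−h2·(2M2+M3)/6=-941/1046
seg 3: a=-3, c=M3/2=1008/523, d=(M4−M3)/(6·3)=-4826/14121, b=Δ3−h3·(2M3+M4)/6=-718/523
seg 4: a=1, c=M4/2=-1802/1569, d=(M5−M4)/(6·3)=1802/14121, b=Δ4−h4·(2M4+M5)/6=504/523
t_q=45/4 → seg 4, τ=9/4; S=1+504/523·τ+-1802/1569·τ²+1802/14121·τ³=-19957/16736

  seg 0: a=3 b=-1300/523 c=0 d=1031/4184
  seg 1: a=0 b=493/1046 c=3093/2092 d=-635/1046
  seg 2: a=2 b=-941/1046 c=-4527/2092 d=2853/4184
  seg 3: a=-3 b=-718/523 c=1008/523 d=-4826/14121
  seg 4: a=1 b=504/523 c=-1802/1569 d=1802/14121
S(45/4) = -19957/16736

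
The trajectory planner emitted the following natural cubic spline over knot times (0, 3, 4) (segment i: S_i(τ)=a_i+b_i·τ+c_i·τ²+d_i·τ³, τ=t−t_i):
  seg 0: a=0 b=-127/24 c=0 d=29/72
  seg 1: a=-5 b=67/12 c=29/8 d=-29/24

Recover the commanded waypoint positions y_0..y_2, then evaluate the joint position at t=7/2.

y_0=0 y_1=-5 y_2=3
S(7/2) = -93/64

y_0 = S_0(0) = a_0 = 0
y_1 = S_1(0) = a_1 = -5
y_2 = S_1(1) = 3
t_q=7/2 is in segment 1 (τ=1/2); S_1(τ)=-93/64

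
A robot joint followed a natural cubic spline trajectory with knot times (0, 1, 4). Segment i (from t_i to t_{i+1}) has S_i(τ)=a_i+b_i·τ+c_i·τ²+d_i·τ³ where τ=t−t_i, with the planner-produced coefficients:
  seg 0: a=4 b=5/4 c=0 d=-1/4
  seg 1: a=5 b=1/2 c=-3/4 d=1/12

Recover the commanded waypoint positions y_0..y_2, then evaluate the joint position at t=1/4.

y_0 = S_0(0) = a_0 = 4
y_1 = S_1(0) = a_1 = 5
y_2 = S_1(3) = 2
t_q=1/4 is in segment 0 (τ=1/4); S_0(τ)=1103/256

y_0=4 y_1=5 y_2=2
S(1/4) = 1103/256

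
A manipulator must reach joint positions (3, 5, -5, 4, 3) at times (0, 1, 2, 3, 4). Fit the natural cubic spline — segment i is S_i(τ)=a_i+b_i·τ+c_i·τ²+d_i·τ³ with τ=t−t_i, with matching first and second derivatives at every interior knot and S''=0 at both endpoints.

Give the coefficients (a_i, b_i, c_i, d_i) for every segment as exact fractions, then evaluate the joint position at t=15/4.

Δ: Δ0=2, Δ1=-10, Δ2=9, Δ3=-1
row 1: diag=4, rhs=-72; c'=1/4, d'=-18
row 2: denom=4−1·1/4=15/4; d'=(114−1·-18)/(15/4)=176/5
row 3: denom=4−1·4/15=56/15; d'=(-60−1·176/5)/(56/15)=-51/2
back: M3=-51/2
back: M2=176/5−4/15·-51/2=42
back: M1=-18−1/4·42=-57/2
M: M0=0, M1=-57/2, M2=42, M3=-51/2, M4=0
seg 0: a=3, c=M0/2=0, d=(M1−M0)/(6·1)=-19/4, b=Δ0−h0·(2M0+M1)/6=27/4
seg 1: a=5, c=M1/2=-57/4, d=(M2−M1)/(6·1)=47/4, b=Δ1−h1·(2M1+M2)/6=-15/2
seg 2: a=-5, c=M2/2=21, d=(M3−M2)/(6·1)=-45/4, b=Δ2−h2·(2M2+M3)/6=-3/4
seg 3: a=4, c=M3/2=-51/4, d=(M4−M3)/(6·1)=17/4, b=Δ3−h3·(2M3+M4)/6=15/2
t_q=15/4 → seg 3, τ=3/4; S=4+15/2·τ+-51/4·τ²+17/4·τ³=1087/256

  seg 0: a=3 b=27/4 c=0 d=-19/4
  seg 1: a=5 b=-15/2 c=-57/4 d=47/4
  seg 2: a=-5 b=-3/4 c=21 d=-45/4
  seg 3: a=4 b=15/2 c=-51/4 d=17/4
S(15/4) = 1087/256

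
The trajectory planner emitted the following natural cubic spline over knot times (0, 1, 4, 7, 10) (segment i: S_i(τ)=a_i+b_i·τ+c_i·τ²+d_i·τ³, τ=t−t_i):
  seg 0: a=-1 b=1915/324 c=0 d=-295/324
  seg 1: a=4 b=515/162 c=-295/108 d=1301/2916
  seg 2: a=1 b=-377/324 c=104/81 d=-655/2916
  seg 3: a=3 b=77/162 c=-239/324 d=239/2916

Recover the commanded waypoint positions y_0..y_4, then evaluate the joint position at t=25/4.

y_0 = S_0(0) = a_0 = -1
y_1 = S_1(0) = a_1 = 4
y_2 = S_2(0) = a_2 = 1
y_3 = S_3(0) = a_3 = 3
y_4 = S_3(3) = 0
t_q=25/4 is in segment 2 (τ=9/4); S_2(τ)=5353/2304

y_0=-1 y_1=4 y_2=1 y_3=3 y_4=0
S(25/4) = 5353/2304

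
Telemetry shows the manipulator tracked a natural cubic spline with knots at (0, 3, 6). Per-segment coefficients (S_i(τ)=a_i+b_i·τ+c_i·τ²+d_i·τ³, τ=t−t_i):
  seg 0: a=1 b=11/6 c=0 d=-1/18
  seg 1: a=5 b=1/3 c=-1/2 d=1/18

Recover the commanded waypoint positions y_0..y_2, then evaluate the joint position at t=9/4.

y_0=1 y_1=5 y_2=3
S(9/4) = 575/128

y_0 = S_0(0) = a_0 = 1
y_1 = S_1(0) = a_1 = 5
y_2 = S_1(3) = 3
t_q=9/4 is in segment 0 (τ=9/4); S_0(τ)=575/128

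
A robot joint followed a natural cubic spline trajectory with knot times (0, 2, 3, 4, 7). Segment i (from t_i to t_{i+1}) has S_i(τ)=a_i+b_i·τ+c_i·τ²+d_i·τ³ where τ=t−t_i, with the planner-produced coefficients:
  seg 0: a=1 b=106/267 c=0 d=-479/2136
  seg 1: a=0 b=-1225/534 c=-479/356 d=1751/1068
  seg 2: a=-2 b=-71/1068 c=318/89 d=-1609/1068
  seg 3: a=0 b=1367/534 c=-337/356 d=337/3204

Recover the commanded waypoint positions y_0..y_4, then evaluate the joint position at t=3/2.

y_0 = S_0(0) = a_0 = 1
y_1 = S_1(0) = a_1 = 0
y_2 = S_2(0) = a_2 = -2
y_3 = S_3(0) = a_3 = 0
y_4 = S_3(3) = 2
t_q=3/2 is in segment 0 (τ=3/2); S_0(τ)=4777/5696

y_0=1 y_1=0 y_2=-2 y_3=0 y_4=2
S(3/2) = 4777/5696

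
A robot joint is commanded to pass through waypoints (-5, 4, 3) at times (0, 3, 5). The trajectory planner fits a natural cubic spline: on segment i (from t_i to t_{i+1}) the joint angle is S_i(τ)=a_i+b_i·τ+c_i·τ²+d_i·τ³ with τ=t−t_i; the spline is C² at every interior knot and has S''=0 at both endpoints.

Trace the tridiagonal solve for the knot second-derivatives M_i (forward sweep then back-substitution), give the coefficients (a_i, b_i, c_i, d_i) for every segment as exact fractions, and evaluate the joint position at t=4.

  seg 0: a=-5 b=81/20 c=0 d=-7/60
  seg 1: a=4 b=9/10 c=-21/20 d=7/40
S(4) = 161/40

Δ: Δ0=3, Δ1=-1/2
row 1: diag=10, rhs=-21; c'=1/5, d'=-21/10
back: M1=-21/10
M: M0=0, M1=-21/10, M2=0
seg 0: a=-5, c=M0/2=0, d=(M1−M0)/(6·3)=-7/60, b=Δ0−h0·(2M0+M1)/6=81/20
seg 1: a=4, c=M1/2=-21/20, d=(M2−M1)/(6·2)=7/40, b=Δ1−h1·(2M1+M2)/6=9/10
t_q=4 → seg 1, τ=1; S=4+9/10·τ+-21/20·τ²+7/40·τ³=161/40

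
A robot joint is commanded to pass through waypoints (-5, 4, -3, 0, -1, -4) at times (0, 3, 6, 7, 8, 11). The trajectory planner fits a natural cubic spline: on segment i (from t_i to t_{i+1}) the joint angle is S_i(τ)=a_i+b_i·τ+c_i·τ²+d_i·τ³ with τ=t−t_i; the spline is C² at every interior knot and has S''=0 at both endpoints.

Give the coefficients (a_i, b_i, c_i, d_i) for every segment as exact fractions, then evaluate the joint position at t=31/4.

Δ: Δ0=3, Δ1=-7/3, Δ2=3, Δ3=-1, Δ4=-1
row 1: diag=12, rhs=-32; c'=1/4, d'=-8/3
row 2: denom=8−3·1/4=29/4; d'=(32−3·-8/3)/(29/4)=160/29
row 3: denom=4−1·4/29=112/29; d'=(-24−1·160/29)/(112/29)=-107/14
row 4: denom=8−1·29/112=867/112; d'=(0−1·-107/14)/(867/112)=856/867
back: M4=856/867
back: M3=-107/14−29/112·856/867=-6848/867
back: M2=160/29−4/29·-6848/867=5728/867
back: M1=-8/3−1/4·5728/867=-1248/289
M: M0=0, M1=-1248/289, M2=5728/867, M3=-6848/867, M4=856/867, M5=0
seg 0: a=-5, c=M0/2=0, d=(M1−M0)/(6·3)=-208/867, b=Δ0−h0·(2M0+M1)/6=1491/289
seg 1: a=4, c=M1/2=-624/289, d=(M2−M1)/(6·3)=4736/7803, b=Δ1−h1·(2M1+M2)/6=-381/289
seg 2: a=-3, c=M2/2=2864/867, d=(M3−M2)/(6·1)=-2096/867, b=Δ2−h2·(2M2+M3)/6=611/289
seg 3: a=0, c=M3/2=-3424/867, d=(M4−M3)/(6·1)=428/289, b=Δ3−h3·(2M3+M4)/6=1273/867
seg 4: a=-1, c=M4/2=428/867, d=(M5−M4)/(6·3)=-428/7803, b=Δ4−h4·(2M4+M5)/6=-1723/867
t_q=31/4 → seg 3, τ=3/4; S=0+1273/867·τ+-3424/867·τ²+428/289·τ³=-2291/4624

  seg 0: a=-5 b=1491/289 c=0 d=-208/867
  seg 1: a=4 b=-381/289 c=-624/289 d=4736/7803
  seg 2: a=-3 b=611/289 c=2864/867 d=-2096/867
  seg 3: a=0 b=1273/867 c=-3424/867 d=428/289
  seg 4: a=-1 b=-1723/867 c=428/867 d=-428/7803
S(31/4) = -2291/4624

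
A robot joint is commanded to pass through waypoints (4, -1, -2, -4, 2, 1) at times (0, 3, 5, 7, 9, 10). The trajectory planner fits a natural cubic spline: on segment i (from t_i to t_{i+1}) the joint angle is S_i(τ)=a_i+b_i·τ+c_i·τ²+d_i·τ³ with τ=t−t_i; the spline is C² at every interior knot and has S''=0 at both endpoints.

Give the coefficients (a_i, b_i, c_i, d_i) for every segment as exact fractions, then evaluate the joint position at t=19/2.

  seg 0: a=4 b=-641/291 c=0 d=52/873
  seg 1: a=-1 b=-173/291 c=52/97 d=-569/2328
  seg 2: a=-2 b=-805/582 c=-361/388 d=653/1164
  seg 3: a=-4 b=947/582 c=945/388 d=-509/582
  seg 4: a=2 b=509/582 c=-1091/388 d=1091/1164
S(19/2) = 5747/3104

Δ: Δ0=-5/3, Δ1=-1/2, Δ2=-1, Δ3=3, Δ4=-1
row 1: diag=10, rhs=7; c'=1/5, d'=7/10
row 2: denom=8−2·1/5=38/5; d'=(-3−2·7/10)/(38/5)=-11/19
row 3: denom=8−2·5/19=142/19; d'=(24−2·-11/19)/(142/19)=239/71
row 4: denom=6−2·19/71=388/71; d'=(-24−2·239/71)/(388/71)=-1091/194
back: M4=-1091/194
back: M3=239/71−19/71·-1091/194=945/194
back: M2=-11/19−5/19·945/194=-361/194
back: M1=7/10−1/5·-361/194=104/97
M: M0=0, M1=104/97, M2=-361/194, M3=945/194, M4=-1091/194, M5=0
seg 0: a=4, c=M0/2=0, d=(M1−M0)/(6·3)=52/873, b=Δ0−h0·(2M0+M1)/6=-641/291
seg 1: a=-1, c=M1/2=52/97, d=(M2−M1)/(6·2)=-569/2328, b=Δ1−h1·(2M1+M2)/6=-173/291
seg 2: a=-2, c=M2/2=-361/388, d=(M3−M2)/(6·2)=653/1164, b=Δ2−h2·(2M2+M3)/6=-805/582
seg 3: a=-4, c=M3/2=945/388, d=(M4−M3)/(6·2)=-509/582, b=Δ3−h3·(2M3+M4)/6=947/582
seg 4: a=2, c=M4/2=-1091/388, d=(M5−M4)/(6·1)=1091/1164, b=Δ4−h4·(2M4+M5)/6=509/582
t_q=19/2 → seg 4, τ=1/2; S=2+509/582·τ+-1091/388·τ²+1091/1164·τ³=5747/3104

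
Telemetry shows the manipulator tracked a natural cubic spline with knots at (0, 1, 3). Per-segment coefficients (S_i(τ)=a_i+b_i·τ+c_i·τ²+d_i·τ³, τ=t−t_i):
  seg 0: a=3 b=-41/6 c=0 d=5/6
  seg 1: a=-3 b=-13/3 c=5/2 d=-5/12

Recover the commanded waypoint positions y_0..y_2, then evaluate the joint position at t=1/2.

y_0 = S_0(0) = a_0 = 3
y_1 = S_1(0) = a_1 = -3
y_2 = S_1(2) = -5
t_q=1/2 is in segment 0 (τ=1/2); S_0(τ)=-5/16

y_0=3 y_1=-3 y_2=-5
S(1/2) = -5/16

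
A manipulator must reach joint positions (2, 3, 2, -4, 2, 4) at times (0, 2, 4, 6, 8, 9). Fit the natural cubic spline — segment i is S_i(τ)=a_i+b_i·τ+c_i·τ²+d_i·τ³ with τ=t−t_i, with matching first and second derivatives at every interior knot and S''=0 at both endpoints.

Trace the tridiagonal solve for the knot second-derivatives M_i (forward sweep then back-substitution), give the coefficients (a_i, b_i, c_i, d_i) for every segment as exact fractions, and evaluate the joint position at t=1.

  seg 0: a=2 b=71/153 c=0 d=11/1224
  seg 1: a=3 b=175/306 c=11/204 d=-361/1224
  seg 2: a=2 b=-421/153 c=-175/102 d=487/612
  seg 3: a=-4 b=-10/153 c=52/17 d=-467/612
  seg 4: a=2 b=461/153 c=-155/102 d=155/306
S(1) = 1009/408

Δ: Δ0=1/2, Δ1=-1/2, Δ2=-3, Δ3=3, Δ4=2
row 1: diag=8, rhs=-6; c'=1/4, d'=-3/4
row 2: denom=8−2·1/4=15/2; d'=(-15−2·-3/4)/(15/2)=-9/5
row 3: denom=8−2·4/15=112/15; d'=(36−2·-9/5)/(112/15)=297/56
row 4: denom=6−2·15/56=153/28; d'=(-6−2·297/56)/(153/28)=-155/51
back: M4=-155/51
back: M3=297/56−15/56·-155/51=104/17
back: M2=-9/5−4/15·104/17=-175/51
back: M1=-3/4−1/4·-175/51=11/102
M: M0=0, M1=11/102, M2=-175/51, M3=104/17, M4=-155/51, M5=0
seg 0: a=2, c=M0/2=0, d=(M1−M0)/(6·2)=11/1224, b=Δ0−h0·(2M0+M1)/6=71/153
seg 1: a=3, c=M1/2=11/204, d=(M2−M1)/(6·2)=-361/1224, b=Δ1−h1·(2M1+M2)/6=175/306
seg 2: a=2, c=M2/2=-175/102, d=(M3−M2)/(6·2)=487/612, b=Δ2−h2·(2M2+M3)/6=-421/153
seg 3: a=-4, c=M3/2=52/17, d=(M4−M3)/(6·2)=-467/612, b=Δ3−h3·(2M3+M4)/6=-10/153
seg 4: a=2, c=M4/2=-155/102, d=(M5−M4)/(6·1)=155/306, b=Δ4−h4·(2M4+M5)/6=461/153
t_q=1 → seg 0, τ=1; S=2+71/153·τ+0·τ²+11/1224·τ³=1009/408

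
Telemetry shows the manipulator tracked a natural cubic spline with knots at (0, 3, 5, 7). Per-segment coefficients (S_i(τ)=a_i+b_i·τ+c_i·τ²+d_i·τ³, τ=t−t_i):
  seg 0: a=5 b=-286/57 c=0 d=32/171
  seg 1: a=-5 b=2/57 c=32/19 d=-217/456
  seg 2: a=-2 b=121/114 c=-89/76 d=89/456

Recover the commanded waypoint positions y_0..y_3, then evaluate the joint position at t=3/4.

y_0 = S_0(0) = a_0 = 5
y_1 = S_1(0) = a_1 = -5
y_2 = S_2(0) = a_2 = -2
y_3 = S_2(2) = -3
t_q=3/4 is in segment 0 (τ=3/4); S_0(τ)=25/19

y_0=5 y_1=-5 y_2=-2 y_3=-3
S(3/4) = 25/19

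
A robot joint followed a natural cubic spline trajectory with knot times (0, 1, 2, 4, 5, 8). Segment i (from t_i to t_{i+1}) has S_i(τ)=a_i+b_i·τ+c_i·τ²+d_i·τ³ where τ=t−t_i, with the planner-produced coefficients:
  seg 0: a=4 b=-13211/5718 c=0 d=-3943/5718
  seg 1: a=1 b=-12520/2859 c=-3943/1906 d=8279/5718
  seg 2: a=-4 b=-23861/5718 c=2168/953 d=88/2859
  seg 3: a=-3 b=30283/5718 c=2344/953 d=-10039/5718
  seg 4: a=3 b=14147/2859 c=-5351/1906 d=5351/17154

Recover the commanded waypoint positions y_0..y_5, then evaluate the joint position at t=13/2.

y_0=4 y_1=1 y_2=-4 y_3=-3 y_4=3 y_5=1
S(13/2) = 78655/15248

y_0 = S_0(0) = a_0 = 4
y_1 = S_1(0) = a_1 = 1
y_2 = S_2(0) = a_2 = -4
y_3 = S_3(0) = a_3 = -3
y_4 = S_4(0) = a_4 = 3
y_5 = S_4(3) = 1
t_q=13/2 is in segment 4 (τ=3/2); S_4(τ)=78655/15248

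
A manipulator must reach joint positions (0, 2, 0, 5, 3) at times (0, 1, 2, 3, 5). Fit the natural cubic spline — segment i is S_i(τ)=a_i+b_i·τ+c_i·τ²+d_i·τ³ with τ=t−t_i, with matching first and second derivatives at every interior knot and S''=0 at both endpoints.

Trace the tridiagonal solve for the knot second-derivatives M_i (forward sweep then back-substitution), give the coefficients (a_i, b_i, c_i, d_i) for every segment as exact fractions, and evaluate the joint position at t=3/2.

Δ: Δ0=2, Δ1=-2, Δ2=5, Δ3=-1
row 1: diag=4, rhs=-24; c'=1/4, d'=-6
row 2: denom=4−1·1/4=15/4; d'=(42−1·-6)/(15/4)=64/5
row 3: denom=6−1·4/15=86/15; d'=(-36−1·64/5)/(86/15)=-366/43
back: M3=-366/43
back: M2=64/5−4/15·-366/43=648/43
back: M1=-6−1/4·648/43=-420/43
M: M0=0, M1=-420/43, M2=648/43, M3=-366/43, M4=0
seg 0: a=0, c=M0/2=0, d=(M1−M0)/(6·1)=-70/43, b=Δ0−h0·(2M0+M1)/6=156/43
seg 1: a=2, c=M1/2=-210/43, d=(M2−M1)/(6·1)=178/43, b=Δ1−h1·(2M1+M2)/6=-54/43
seg 2: a=0, c=M2/2=324/43, d=(M3−M2)/(6·1)=-169/43, b=Δ2−h2·(2M2+M3)/6=60/43
seg 3: a=5, c=M3/2=-183/43, d=(M4−M3)/(6·2)=61/86, b=Δ3−h3·(2M3+M4)/6=201/43
t_q=3/2 → seg 1, τ=1/2; S=2+-54/43·τ+-210/43·τ²+178/43·τ³=115/172

  seg 0: a=0 b=156/43 c=0 d=-70/43
  seg 1: a=2 b=-54/43 c=-210/43 d=178/43
  seg 2: a=0 b=60/43 c=324/43 d=-169/43
  seg 3: a=5 b=201/43 c=-183/43 d=61/86
S(3/2) = 115/172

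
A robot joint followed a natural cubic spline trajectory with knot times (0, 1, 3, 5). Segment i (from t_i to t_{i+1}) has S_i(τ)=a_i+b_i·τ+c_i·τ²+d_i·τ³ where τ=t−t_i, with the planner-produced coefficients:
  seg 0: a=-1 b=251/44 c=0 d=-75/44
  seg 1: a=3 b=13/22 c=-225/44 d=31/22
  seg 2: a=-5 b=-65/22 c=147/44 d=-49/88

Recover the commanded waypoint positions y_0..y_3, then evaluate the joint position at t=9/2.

y_0=-1 y_1=3 y_2=-5 y_3=-2
S(9/2) = -2671/704

y_0 = S_0(0) = a_0 = -1
y_1 = S_1(0) = a_1 = 3
y_2 = S_2(0) = a_2 = -5
y_3 = S_2(2) = -2
t_q=9/2 is in segment 2 (τ=3/2); S_2(τ)=-2671/704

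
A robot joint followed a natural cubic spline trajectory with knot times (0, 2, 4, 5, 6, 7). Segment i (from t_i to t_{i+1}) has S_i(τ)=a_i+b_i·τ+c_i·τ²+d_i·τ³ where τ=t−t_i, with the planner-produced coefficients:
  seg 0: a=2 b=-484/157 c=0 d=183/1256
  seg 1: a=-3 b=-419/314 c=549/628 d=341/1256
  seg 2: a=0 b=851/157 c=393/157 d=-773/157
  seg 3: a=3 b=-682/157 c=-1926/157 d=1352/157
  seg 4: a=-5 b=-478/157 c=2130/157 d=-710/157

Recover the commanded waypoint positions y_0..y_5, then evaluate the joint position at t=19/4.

y_0 = S_0(0) = a_0 = 2
y_1 = S_1(0) = a_1 = -3
y_2 = S_2(0) = a_2 = 0
y_3 = S_3(0) = a_3 = 3
y_4 = S_4(0) = a_4 = -5
y_5 = S_4(1) = 1
t_q=19/4 is in segment 2 (τ=3/4); S_2(τ)=34125/10048

y_0=2 y_1=-3 y_2=0 y_3=3 y_4=-5 y_5=1
S(19/4) = 34125/10048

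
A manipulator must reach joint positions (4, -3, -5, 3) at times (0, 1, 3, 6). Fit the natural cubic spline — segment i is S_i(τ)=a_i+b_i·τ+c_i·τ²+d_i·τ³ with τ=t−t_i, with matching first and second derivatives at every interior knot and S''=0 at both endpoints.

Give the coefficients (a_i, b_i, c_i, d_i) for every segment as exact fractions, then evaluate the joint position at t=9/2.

Δ: Δ0=-7, Δ1=-1, Δ2=8/3
row 1: diag=6, rhs=36; c'=1/3, d'=6
row 2: denom=10−2·1/3=28/3; d'=(22−2·6)/(28/3)=15/14
back: M2=15/14
back: M1=6−1/3·15/14=79/14
M: M0=0, M1=79/14, M2=15/14, M3=0
seg 0: a=4, c=M0/2=0, d=(M1−M0)/(6·1)=79/84, b=Δ0−h0·(2M0+M1)/6=-667/84
seg 1: a=-3, c=M1/2=79/28, d=(M2−M1)/(6·2)=-8/21, b=Δ1−h1·(2M1+M2)/6=-215/42
seg 2: a=-5, c=M2/2=15/28, d=(M3−M2)/(6·3)=-5/84, b=Δ2−h2·(2M2+M3)/6=67/42
t_q=9/2 → seg 2, τ=3/2; S=-5+67/42·τ+15/28·τ²+-5/84·τ³=-359/224

  seg 0: a=4 b=-667/84 c=0 d=79/84
  seg 1: a=-3 b=-215/42 c=79/28 d=-8/21
  seg 2: a=-5 b=67/42 c=15/28 d=-5/84
S(9/2) = -359/224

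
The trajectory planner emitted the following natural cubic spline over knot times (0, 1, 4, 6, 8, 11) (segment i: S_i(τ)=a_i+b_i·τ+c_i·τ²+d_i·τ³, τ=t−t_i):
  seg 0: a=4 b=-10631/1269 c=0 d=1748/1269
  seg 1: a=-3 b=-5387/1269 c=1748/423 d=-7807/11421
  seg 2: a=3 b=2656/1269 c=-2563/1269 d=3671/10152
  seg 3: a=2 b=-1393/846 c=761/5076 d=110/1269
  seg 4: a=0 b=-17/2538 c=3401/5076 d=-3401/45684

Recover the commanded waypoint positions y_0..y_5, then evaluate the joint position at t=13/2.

y_0 = S_0(0) = a_0 = 4
y_1 = S_1(0) = a_1 = -3
y_2 = S_2(0) = a_2 = 3
y_3 = S_3(0) = a_3 = 2
y_4 = S_4(0) = a_4 = 0
y_5 = S_4(3) = 4
t_q=13/2 is in segment 3 (τ=1/2); S_3(τ)=8291/6768

y_0=4 y_1=-3 y_2=3 y_3=2 y_4=0 y_5=4
S(13/2) = 8291/6768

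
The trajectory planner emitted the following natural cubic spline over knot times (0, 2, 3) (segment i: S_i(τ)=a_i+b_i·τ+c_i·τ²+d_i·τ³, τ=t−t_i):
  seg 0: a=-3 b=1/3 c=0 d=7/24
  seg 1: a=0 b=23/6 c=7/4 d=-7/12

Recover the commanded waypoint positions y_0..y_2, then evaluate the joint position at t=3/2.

y_0=-3 y_1=0 y_2=5
S(3/2) = -97/64

y_0 = S_0(0) = a_0 = -3
y_1 = S_1(0) = a_1 = 0
y_2 = S_1(1) = 5
t_q=3/2 is in segment 0 (τ=3/2); S_0(τ)=-97/64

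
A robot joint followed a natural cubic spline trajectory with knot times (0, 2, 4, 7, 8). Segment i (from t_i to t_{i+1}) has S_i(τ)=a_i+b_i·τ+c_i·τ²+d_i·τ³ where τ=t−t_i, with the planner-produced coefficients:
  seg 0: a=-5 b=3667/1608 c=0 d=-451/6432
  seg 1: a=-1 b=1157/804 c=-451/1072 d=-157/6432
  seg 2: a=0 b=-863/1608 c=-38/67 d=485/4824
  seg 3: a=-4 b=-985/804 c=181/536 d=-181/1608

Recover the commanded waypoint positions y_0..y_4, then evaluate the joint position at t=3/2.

y_0=-5 y_1=-1 y_2=0 y_3=-4 y_4=-5
S(3/2) = -31147/17152

y_0 = S_0(0) = a_0 = -5
y_1 = S_1(0) = a_1 = -1
y_2 = S_2(0) = a_2 = 0
y_3 = S_3(0) = a_3 = -4
y_4 = S_3(1) = -5
t_q=3/2 is in segment 0 (τ=3/2); S_0(τ)=-31147/17152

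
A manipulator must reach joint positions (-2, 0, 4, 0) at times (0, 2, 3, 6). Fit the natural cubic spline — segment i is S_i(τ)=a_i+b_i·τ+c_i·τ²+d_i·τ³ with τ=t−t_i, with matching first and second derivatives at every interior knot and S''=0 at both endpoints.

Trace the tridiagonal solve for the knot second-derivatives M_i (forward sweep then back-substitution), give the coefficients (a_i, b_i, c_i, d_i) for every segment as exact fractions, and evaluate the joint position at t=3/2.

Δ: Δ0=1, Δ1=4, Δ2=-4/3
row 1: diag=6, rhs=18; c'=1/6, d'=3
row 2: denom=8−1·1/6=47/6; d'=(-32−1·3)/(47/6)=-210/47
back: M2=-210/47
back: M1=3−1/6·-210/47=176/47
M: M0=0, M1=176/47, M2=-210/47, M3=0
seg 0: a=-2, c=M0/2=0, d=(M1−M0)/(6·2)=44/141, b=Δ0−h0·(2M0+M1)/6=-35/141
seg 1: a=0, c=M1/2=88/47, d=(M2−M1)/(6·1)=-193/141, b=Δ1−h1·(2M1+M2)/6=493/141
seg 2: a=4, c=M2/2=-105/47, d=(M3−M2)/(6·3)=35/141, b=Δ2−h2·(2M2+M3)/6=442/141
t_q=3/2 → seg 0, τ=3/2; S=-2+-35/141·τ+0·τ²+44/141·τ³=-62/47

  seg 0: a=-2 b=-35/141 c=0 d=44/141
  seg 1: a=0 b=493/141 c=88/47 d=-193/141
  seg 2: a=4 b=442/141 c=-105/47 d=35/141
S(3/2) = -62/47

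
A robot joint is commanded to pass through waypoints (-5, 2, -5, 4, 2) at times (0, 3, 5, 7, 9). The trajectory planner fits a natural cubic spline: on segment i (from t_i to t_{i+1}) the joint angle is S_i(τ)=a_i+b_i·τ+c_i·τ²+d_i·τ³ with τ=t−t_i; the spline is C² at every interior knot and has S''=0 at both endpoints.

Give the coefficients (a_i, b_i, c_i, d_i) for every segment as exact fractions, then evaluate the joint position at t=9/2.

Δ: Δ0=7/3, Δ1=-7/2, Δ2=9/2, Δ3=-1
row 1: diag=10, rhs=-35; c'=1/5, d'=-7/2
row 2: denom=8−2·1/5=38/5; d'=(48−2·-7/2)/(38/5)=275/38
row 3: denom=8−2·5/19=142/19; d'=(-33−2·275/38)/(142/19)=-451/71
back: M3=-451/71
back: M2=275/38−5/19·-451/71=1265/142
back: M1=-7/2−1/5·1265/142=-375/71
M: M0=0, M1=-375/71, M2=1265/142, M3=-451/71, M4=0
seg 0: a=-5, c=M0/2=0, d=(M1−M0)/(6·3)=-125/426, b=Δ0−h0·(2M0+M1)/6=2119/426
seg 1: a=2, c=M1/2=-375/142, d=(M2−M1)/(6·2)=2015/1704, b=Δ1−h1·(2M1+M2)/6=-628/213
seg 2: a=-5, c=M2/2=1265/284, d=(M3−M2)/(6·2)=-2167/1704, b=Δ2−h2·(2M2+M3)/6=289/426
seg 3: a=4, c=M3/2=-451/142, d=(M4−M3)/(6·2)=451/852, b=Δ3−h3·(2M3+M4)/6=689/213
t_q=9/2 → seg 1, τ=3/2; S=2+-628/213·τ+-375/142·τ²+2015/1704·τ³=-19873/4544

  seg 0: a=-5 b=2119/426 c=0 d=-125/426
  seg 1: a=2 b=-628/213 c=-375/142 d=2015/1704
  seg 2: a=-5 b=289/426 c=1265/284 d=-2167/1704
  seg 3: a=4 b=689/213 c=-451/142 d=451/852
S(9/2) = -19873/4544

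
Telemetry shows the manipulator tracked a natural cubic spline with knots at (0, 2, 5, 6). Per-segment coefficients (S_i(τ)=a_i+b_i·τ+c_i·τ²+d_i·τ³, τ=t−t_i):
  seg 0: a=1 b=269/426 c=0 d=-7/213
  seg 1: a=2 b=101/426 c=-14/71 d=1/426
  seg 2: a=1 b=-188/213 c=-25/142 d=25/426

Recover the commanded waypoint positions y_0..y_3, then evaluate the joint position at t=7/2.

y_0 = S_0(0) = a_0 = 1
y_1 = S_1(0) = a_1 = 2
y_2 = S_2(0) = a_2 = 1
y_3 = S_2(1) = 0
t_q=7/2 is in segment 1 (τ=3/2); S_1(τ)=2181/1136

y_0=1 y_1=2 y_2=1 y_3=0
S(7/2) = 2181/1136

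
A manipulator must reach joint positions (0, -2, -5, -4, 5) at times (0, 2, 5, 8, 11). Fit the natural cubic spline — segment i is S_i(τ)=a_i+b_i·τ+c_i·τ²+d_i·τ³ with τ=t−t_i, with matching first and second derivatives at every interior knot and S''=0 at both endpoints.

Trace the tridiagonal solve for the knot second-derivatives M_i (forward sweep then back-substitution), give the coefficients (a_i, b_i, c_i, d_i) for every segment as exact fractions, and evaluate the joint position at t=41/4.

Δ: Δ0=-1, Δ1=-1, Δ2=1/3, Δ3=3
row 1: diag=10, rhs=0; c'=3/10, d'=0
row 2: denom=12−3·3/10=111/10; d'=(8−3·0)/(111/10)=80/111
row 3: denom=12−3·10/37=414/37; d'=(16−3·80/111)/(414/37)=256/207
back: M3=256/207
back: M2=80/111−10/37·256/207=80/207
back: M1=0−3/10·80/207=-8/69
M: M0=0, M1=-8/69, M2=80/207, M3=256/207, M4=0
seg 0: a=0, c=M0/2=0, d=(M1−M0)/(6·2)=-2/207, b=Δ0−h0·(2M0+M1)/6=-199/207
seg 1: a=-2, c=M1/2=-4/69, d=(M2−M1)/(6·3)=52/1863, b=Δ1−h1·(2M1+M2)/6=-223/207
seg 2: a=-5, c=M2/2=40/207, d=(M3−M2)/(6·3)=88/1863, b=Δ2−h2·(2M2+M3)/6=-139/207
seg 3: a=-4, c=M3/2=128/207, d=(M4−M3)/(6·3)=-128/1863, b=Δ3−h3·(2M3+M4)/6=365/207
t_q=41/4 → seg 3, τ=9/4; S=-4+365/207·τ+128/207·τ²+-128/1863·τ³=213/92

  seg 0: a=0 b=-199/207 c=0 d=-2/207
  seg 1: a=-2 b=-223/207 c=-4/69 d=52/1863
  seg 2: a=-5 b=-139/207 c=40/207 d=88/1863
  seg 3: a=-4 b=365/207 c=128/207 d=-128/1863
S(41/4) = 213/92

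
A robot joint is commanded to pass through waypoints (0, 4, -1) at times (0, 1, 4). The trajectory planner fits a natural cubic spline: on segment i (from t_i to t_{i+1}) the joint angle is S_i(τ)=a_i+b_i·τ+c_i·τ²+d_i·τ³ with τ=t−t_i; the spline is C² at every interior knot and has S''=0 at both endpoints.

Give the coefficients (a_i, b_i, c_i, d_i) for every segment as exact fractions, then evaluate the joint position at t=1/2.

  seg 0: a=0 b=113/24 c=0 d=-17/24
  seg 1: a=4 b=31/12 c=-17/8 d=17/72
S(1/2) = 145/64

Δ: Δ0=4, Δ1=-5/3
row 1: diag=8, rhs=-34; c'=3/8, d'=-17/4
back: M1=-17/4
M: M0=0, M1=-17/4, M2=0
seg 0: a=0, c=M0/2=0, d=(M1−M0)/(6·1)=-17/24, b=Δ0−h0·(2M0+M1)/6=113/24
seg 1: a=4, c=M1/2=-17/8, d=(M2−M1)/(6·3)=17/72, b=Δ1−h1·(2M1+M2)/6=31/12
t_q=1/2 → seg 0, τ=1/2; S=0+113/24·τ+0·τ²+-17/24·τ³=145/64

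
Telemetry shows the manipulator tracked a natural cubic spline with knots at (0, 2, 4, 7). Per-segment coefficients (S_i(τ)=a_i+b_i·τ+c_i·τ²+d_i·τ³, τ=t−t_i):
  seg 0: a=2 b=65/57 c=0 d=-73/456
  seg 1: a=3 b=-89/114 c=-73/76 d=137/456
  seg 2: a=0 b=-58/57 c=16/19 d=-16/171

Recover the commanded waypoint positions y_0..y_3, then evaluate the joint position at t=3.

y_0=2 y_1=3 y_2=0 y_3=2
S(3) = 237/152

y_0 = S_0(0) = a_0 = 2
y_1 = S_1(0) = a_1 = 3
y_2 = S_2(0) = a_2 = 0
y_3 = S_2(3) = 2
t_q=3 is in segment 1 (τ=1); S_1(τ)=237/152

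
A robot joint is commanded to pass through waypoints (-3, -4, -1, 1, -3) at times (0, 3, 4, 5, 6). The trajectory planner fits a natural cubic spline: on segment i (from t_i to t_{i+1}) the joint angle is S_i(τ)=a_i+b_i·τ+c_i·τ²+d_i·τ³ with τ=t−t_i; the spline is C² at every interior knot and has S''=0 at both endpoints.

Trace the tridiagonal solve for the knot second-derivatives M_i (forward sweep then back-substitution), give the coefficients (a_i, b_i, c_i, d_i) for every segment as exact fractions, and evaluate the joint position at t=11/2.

Δ: Δ0=-1/3, Δ1=3, Δ2=2, Δ3=-4
row 1: diag=8, rhs=20; c'=1/8, d'=5/2
row 2: denom=4−1·1/8=31/8; d'=(-6−1·5/2)/(31/8)=-68/31
row 3: denom=4−1·8/31=116/31; d'=(-36−1·-68/31)/(116/31)=-262/29
back: M3=-262/29
back: M2=-68/31−8/31·-262/29=4/29
back: M1=5/2−1/8·4/29=72/29
M: M0=0, M1=72/29, M2=4/29, M3=-262/29, M4=0
seg 0: a=-3, c=M0/2=0, d=(M1−M0)/(6·3)=4/29, b=Δ0−h0·(2M0+M1)/6=-137/87
seg 1: a=-4, c=M1/2=36/29, d=(M2−M1)/(6·1)=-34/87, b=Δ1−h1·(2M1+M2)/6=187/87
seg 2: a=-1, c=M2/2=2/29, d=(M3−M2)/(6·1)=-133/87, b=Δ2−h2·(2M2+M3)/6=301/87
seg 3: a=1, c=M3/2=-131/29, d=(M4−M3)/(6·1)=131/87, b=Δ3−h3·(2M3+M4)/6=-86/87
t_q=11/2 → seg 3, τ=1/2; S=1+-86/87·τ+-131/29·τ²+131/87·τ³=-101/232

  seg 0: a=-3 b=-137/87 c=0 d=4/29
  seg 1: a=-4 b=187/87 c=36/29 d=-34/87
  seg 2: a=-1 b=301/87 c=2/29 d=-133/87
  seg 3: a=1 b=-86/87 c=-131/29 d=131/87
S(11/2) = -101/232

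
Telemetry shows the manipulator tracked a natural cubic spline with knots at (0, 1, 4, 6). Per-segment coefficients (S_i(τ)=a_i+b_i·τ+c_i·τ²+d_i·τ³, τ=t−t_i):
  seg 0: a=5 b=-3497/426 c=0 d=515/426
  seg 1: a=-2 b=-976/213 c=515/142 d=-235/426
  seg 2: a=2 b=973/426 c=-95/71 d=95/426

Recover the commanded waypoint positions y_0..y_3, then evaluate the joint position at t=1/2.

y_0 = S_0(0) = a_0 = 5
y_1 = S_1(0) = a_1 = -2
y_2 = S_2(0) = a_2 = 2
y_3 = S_2(2) = 3
t_q=1/2 is in segment 0 (τ=1/2); S_0(τ)=1189/1136

y_0=5 y_1=-2 y_2=2 y_3=3
S(1/2) = 1189/1136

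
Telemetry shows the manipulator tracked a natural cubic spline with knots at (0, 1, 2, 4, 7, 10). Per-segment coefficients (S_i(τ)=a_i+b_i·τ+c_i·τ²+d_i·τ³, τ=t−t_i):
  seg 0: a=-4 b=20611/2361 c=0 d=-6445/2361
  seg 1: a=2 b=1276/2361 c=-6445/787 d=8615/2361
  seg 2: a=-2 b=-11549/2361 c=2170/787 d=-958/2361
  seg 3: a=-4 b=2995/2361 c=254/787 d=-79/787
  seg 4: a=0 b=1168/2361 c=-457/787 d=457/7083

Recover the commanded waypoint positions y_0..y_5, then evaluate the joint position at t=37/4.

y_0=-4 y_1=2 y_2=-2 y_3=-4 y_4=0 y_5=-2
S(37/4) = -54987/50368

y_0 = S_0(0) = a_0 = -4
y_1 = S_1(0) = a_1 = 2
y_2 = S_2(0) = a_2 = -2
y_3 = S_3(0) = a_3 = -4
y_4 = S_4(0) = a_4 = 0
y_5 = S_4(3) = -2
t_q=37/4 is in segment 4 (τ=9/4); S_4(τ)=-54987/50368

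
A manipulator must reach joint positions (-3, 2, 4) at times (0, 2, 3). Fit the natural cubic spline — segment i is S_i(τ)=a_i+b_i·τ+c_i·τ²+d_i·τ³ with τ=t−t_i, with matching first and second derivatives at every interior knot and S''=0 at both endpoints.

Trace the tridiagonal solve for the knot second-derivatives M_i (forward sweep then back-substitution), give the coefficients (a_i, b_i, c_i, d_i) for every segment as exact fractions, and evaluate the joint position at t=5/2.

Δ: Δ0=5/2, Δ1=2
row 1: diag=6, rhs=-3; c'=1/6, d'=-1/2
back: M1=-1/2
M: M0=0, M1=-1/2, M2=0
seg 0: a=-3, c=M0/2=0, d=(M1−M0)/(6·2)=-1/24, b=Δ0−h0·(2M0+M1)/6=8/3
seg 1: a=2, c=M1/2=-1/4, d=(M2−M1)/(6·1)=1/12, b=Δ1−h1·(2M1+M2)/6=13/6
t_q=5/2 → seg 1, τ=1/2; S=2+13/6·τ+-1/4·τ²+1/12·τ³=97/32

  seg 0: a=-3 b=8/3 c=0 d=-1/24
  seg 1: a=2 b=13/6 c=-1/4 d=1/12
S(5/2) = 97/32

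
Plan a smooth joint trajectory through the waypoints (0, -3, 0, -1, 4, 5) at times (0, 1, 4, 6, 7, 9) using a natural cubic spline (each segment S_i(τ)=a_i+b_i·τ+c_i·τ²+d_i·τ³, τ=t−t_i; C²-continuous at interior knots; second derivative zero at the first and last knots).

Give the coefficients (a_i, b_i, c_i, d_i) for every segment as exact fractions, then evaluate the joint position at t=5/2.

Δ: Δ0=-3, Δ1=1, Δ2=-1/2, Δ3=5, Δ4=1/2
row 1: diag=8, rhs=24; c'=3/8, d'=3
row 2: denom=10−3·3/8=71/8; d'=(-9−3·3)/(71/8)=-144/71
row 3: denom=6−2·16/71=394/71; d'=(33−2·-144/71)/(394/71)=2631/394
row 4: denom=6−1·71/394=2293/394; d'=(-27−1·2631/394)/(2293/394)=-13269/2293
back: M4=-13269/2293
back: M3=2631/394−71/394·-13269/2293=17703/2293
back: M2=-144/71−16/71·17703/2293=-8640/2293
back: M1=3−3/8·-8640/2293=10119/2293
M: M0=0, M1=10119/2293, M2=-8640/2293, M3=17703/2293, M4=-13269/2293, M5=0
seg 0: a=0, c=M0/2=0, d=(M1−M0)/(6·1)=3373/4586, b=Δ0−h0·(2M0+M1)/6=-17131/4586
seg 1: a=-3, c=M1/2=10119/4586, d=(M2−M1)/(6·3)=-6253/13758, b=Δ1−h1·(2M1+M2)/6=-3506/2293
seg 2: a=0, c=M2/2=-4320/2293, d=(M3−M2)/(6·2)=8781/9172, b=Δ2−h2·(2M2+M3)/6=-2575/4586
seg 3: a=-1, c=M3/2=17703/4586, d=(M4−M3)/(6·1)=-5162/2293, b=Δ3−h3·(2M3+M4)/6=15551/4586
seg 4: a=4, c=M4/2=-13269/4586, d=(M5−M4)/(6·2)=4423/9172, b=Δ4−h4·(2M4+M5)/6=19985/4586
t_q=5/2 → seg 1, τ=3/2; S=-3+-3506/2293·τ+10119/4586·τ²+-6253/13758·τ³=-68343/36688

  seg 0: a=0 b=-17131/4586 c=0 d=3373/4586
  seg 1: a=-3 b=-3506/2293 c=10119/4586 d=-6253/13758
  seg 2: a=0 b=-2575/4586 c=-4320/2293 d=8781/9172
  seg 3: a=-1 b=15551/4586 c=17703/4586 d=-5162/2293
  seg 4: a=4 b=19985/4586 c=-13269/4586 d=4423/9172
S(5/2) = -68343/36688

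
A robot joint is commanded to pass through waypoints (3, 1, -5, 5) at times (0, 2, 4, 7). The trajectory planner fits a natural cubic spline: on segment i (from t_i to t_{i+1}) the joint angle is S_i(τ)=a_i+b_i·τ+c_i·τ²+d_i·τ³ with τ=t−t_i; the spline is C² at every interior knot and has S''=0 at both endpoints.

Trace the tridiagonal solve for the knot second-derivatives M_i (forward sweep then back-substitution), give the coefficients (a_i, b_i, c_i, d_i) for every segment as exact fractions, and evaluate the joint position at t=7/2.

  seg 0: a=3 b=-8/57 c=0 d=-49/228
  seg 1: a=1 b=-155/57 c=-49/38 d=131/228
  seg 2: a=-5 b=-56/57 c=41/19 d=-41/171
S(7/2) = -2457/608

Δ: Δ0=-1, Δ1=-3, Δ2=10/3
row 1: diag=8, rhs=-12; c'=1/4, d'=-3/2
row 2: denom=10−2·1/4=19/2; d'=(38−2·-3/2)/(19/2)=82/19
back: M2=82/19
back: M1=-3/2−1/4·82/19=-49/19
M: M0=0, M1=-49/19, M2=82/19, M3=0
seg 0: a=3, c=M0/2=0, d=(M1−M0)/(6·2)=-49/228, b=Δ0−h0·(2M0+M1)/6=-8/57
seg 1: a=1, c=M1/2=-49/38, d=(M2−M1)/(6·2)=131/228, b=Δ1−h1·(2M1+M2)/6=-155/57
seg 2: a=-5, c=M2/2=41/19, d=(M3−M2)/(6·3)=-41/171, b=Δ2−h2·(2M2+M3)/6=-56/57
t_q=7/2 → seg 1, τ=3/2; S=1+-155/57·τ+-49/38·τ²+131/228·τ³=-2457/608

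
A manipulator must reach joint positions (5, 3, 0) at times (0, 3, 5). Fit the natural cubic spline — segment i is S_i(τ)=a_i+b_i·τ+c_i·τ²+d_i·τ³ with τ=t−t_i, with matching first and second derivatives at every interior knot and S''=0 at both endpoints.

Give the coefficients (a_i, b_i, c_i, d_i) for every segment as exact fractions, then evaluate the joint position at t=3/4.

  seg 0: a=5 b=-5/12 c=0 d=-1/36
  seg 1: a=3 b=-7/6 c=-1/4 d=1/24
S(3/4) = 1197/256

Δ: Δ0=-2/3, Δ1=-3/2
row 1: diag=10, rhs=-5; c'=1/5, d'=-1/2
back: M1=-1/2
M: M0=0, M1=-1/2, M2=0
seg 0: a=5, c=M0/2=0, d=(M1−M0)/(6·3)=-1/36, b=Δ0−h0·(2M0+M1)/6=-5/12
seg 1: a=3, c=M1/2=-1/4, d=(M2−M1)/(6·2)=1/24, b=Δ1−h1·(2M1+M2)/6=-7/6
t_q=3/4 → seg 0, τ=3/4; S=5+-5/12·τ+0·τ²+-1/36·τ³=1197/256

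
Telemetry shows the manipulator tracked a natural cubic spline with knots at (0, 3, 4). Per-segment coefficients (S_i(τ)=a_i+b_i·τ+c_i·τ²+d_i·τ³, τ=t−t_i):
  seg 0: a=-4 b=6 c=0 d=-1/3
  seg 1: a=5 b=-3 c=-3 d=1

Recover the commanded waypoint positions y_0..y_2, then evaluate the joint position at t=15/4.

y_0 = S_0(0) = a_0 = -4
y_1 = S_1(0) = a_1 = 5
y_2 = S_1(1) = 0
t_q=15/4 is in segment 1 (τ=3/4); S_1(τ)=95/64

y_0=-4 y_1=5 y_2=0
S(15/4) = 95/64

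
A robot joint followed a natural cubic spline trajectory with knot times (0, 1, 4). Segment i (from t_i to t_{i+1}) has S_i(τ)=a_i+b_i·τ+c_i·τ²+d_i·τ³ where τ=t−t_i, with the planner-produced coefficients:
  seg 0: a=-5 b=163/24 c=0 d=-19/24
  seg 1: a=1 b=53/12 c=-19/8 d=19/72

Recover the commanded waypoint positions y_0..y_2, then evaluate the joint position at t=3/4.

y_0 = S_0(0) = a_0 = -5
y_1 = S_1(0) = a_1 = 1
y_2 = S_1(3) = 0
t_q=3/4 is in segment 0 (τ=3/4); S_0(τ)=-123/512

y_0=-5 y_1=1 y_2=0
S(3/4) = -123/512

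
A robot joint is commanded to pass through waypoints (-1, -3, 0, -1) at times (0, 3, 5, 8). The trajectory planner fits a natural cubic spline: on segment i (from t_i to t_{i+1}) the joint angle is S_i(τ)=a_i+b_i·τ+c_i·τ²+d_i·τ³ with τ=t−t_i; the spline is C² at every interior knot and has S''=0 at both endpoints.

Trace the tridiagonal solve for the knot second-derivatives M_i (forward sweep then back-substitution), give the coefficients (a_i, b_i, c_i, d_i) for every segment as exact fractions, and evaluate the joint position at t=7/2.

  seg 0: a=-1 b=-35/24 c=0 d=19/216
  seg 1: a=-3 b=11/12 c=19/24 d=-1/4
  seg 2: a=0 b=13/12 c=-17/24 d=17/216
S(7/2) = -19/8

Δ: Δ0=-2/3, Δ1=3/2, Δ2=-1/3
row 1: diag=10, rhs=13; c'=1/5, d'=13/10
row 2: denom=10−2·1/5=48/5; d'=(-11−2·13/10)/(48/5)=-17/12
back: M2=-17/12
back: M1=13/10−1/5·-17/12=19/12
M: M0=0, M1=19/12, M2=-17/12, M3=0
seg 0: a=-1, c=M0/2=0, d=(M1−M0)/(6·3)=19/216, b=Δ0−h0·(2M0+M1)/6=-35/24
seg 1: a=-3, c=M1/2=19/24, d=(M2−M1)/(6·2)=-1/4, b=Δ1−h1·(2M1+M2)/6=11/12
seg 2: a=0, c=M2/2=-17/24, d=(M3−M2)/(6·3)=17/216, b=Δ2−h2·(2M2+M3)/6=13/12
t_q=7/2 → seg 1, τ=1/2; S=-3+11/12·τ+19/24·τ²+-1/4·τ³=-19/8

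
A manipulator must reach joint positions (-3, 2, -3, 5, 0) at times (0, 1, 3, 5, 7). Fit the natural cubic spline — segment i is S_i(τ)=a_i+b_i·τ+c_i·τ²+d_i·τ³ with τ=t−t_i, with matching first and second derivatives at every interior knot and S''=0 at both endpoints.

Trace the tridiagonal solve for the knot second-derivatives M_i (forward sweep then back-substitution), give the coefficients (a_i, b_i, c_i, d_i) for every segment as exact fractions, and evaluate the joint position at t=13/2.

  seg 0: a=-3 b=555/82 c=0 d=-145/82
  seg 1: a=2 b=60/41 c=-435/82 d=545/328
  seg 2: a=-3 b=15/82 c=765/164 d=-113/82
  seg 3: a=5 b=189/82 c=-591/164 d=197/328
S(13/2) = 6235/2624

Δ: Δ0=5, Δ1=-5/2, Δ2=4, Δ3=-5/2
row 1: diag=6, rhs=-45; c'=1/3, d'=-15/2
row 2: denom=8−2·1/3=22/3; d'=(39−2·-15/2)/(22/3)=81/11
row 3: denom=8−2·3/11=82/11; d'=(-39−2·81/11)/(82/11)=-591/82
back: M3=-591/82
back: M2=81/11−3/11·-591/82=765/82
back: M1=-15/2−1/3·765/82=-435/41
M: M0=0, M1=-435/41, M2=765/82, M3=-591/82, M4=0
seg 0: a=-3, c=M0/2=0, d=(M1−M0)/(6·1)=-145/82, b=Δ0−h0·(2M0+M1)/6=555/82
seg 1: a=2, c=M1/2=-435/82, d=(M2−M1)/(6·2)=545/328, b=Δ1−h1·(2M1+M2)/6=60/41
seg 2: a=-3, c=M2/2=765/164, d=(M3−M2)/(6·2)=-113/82, b=Δ2−h2·(2M2+M3)/6=15/82
seg 3: a=5, c=M3/2=-591/164, d=(M4−M3)/(6·2)=197/328, b=Δ3−h3·(2M3+M4)/6=189/82
t_q=13/2 → seg 3, τ=3/2; S=5+189/82·τ+-591/164·τ²+197/328·τ³=6235/2624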